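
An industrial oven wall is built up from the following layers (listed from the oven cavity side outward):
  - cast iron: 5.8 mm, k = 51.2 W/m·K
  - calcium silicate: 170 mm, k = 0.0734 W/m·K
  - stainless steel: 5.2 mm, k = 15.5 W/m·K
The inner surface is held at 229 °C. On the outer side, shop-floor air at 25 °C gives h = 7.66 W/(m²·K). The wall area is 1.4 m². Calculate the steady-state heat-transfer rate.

Series thermal resistances:
R_cast iron = L/(kA) = 0.0058/(51.2×1.4) = 8.092×10^-5 K/W
R_calcium silicate = L/(kA) = 0.17/(0.0734×1.4) = 1.654 K/W
R_stainless steel = L/(kA) = 0.0052/(15.5×1.4) = 2.396×10^-4 K/W
R_outer film = 1/(h_o·A) = 1/(7.66×1.4) = 0.09325 K/W
R_total = 1.748 K/W
Q = ΔT / R_total = 204 / 1.748

Q ≈ 117 W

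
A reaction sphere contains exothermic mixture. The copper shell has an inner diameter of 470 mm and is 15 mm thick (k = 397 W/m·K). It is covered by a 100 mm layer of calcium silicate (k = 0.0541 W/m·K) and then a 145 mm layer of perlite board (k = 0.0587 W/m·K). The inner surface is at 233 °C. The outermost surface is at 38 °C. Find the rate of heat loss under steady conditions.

Radial (spherical) resistances in series:
R_copper shell = (1/0.235 − 1/0.25)/(4π×397) = 5.118×10^-5 K/W
R_calcium silicate = (1/0.25 − 1/0.35)/(4π×0.0541) = 1.681 K/W
R_perlite board = (1/0.35 − 1/0.495)/(4π×0.0587) = 1.135 K/W
R_total = 2.816 K/W
Q = ΔT/R_total = 195/2.816

Q ≈ 69.3 W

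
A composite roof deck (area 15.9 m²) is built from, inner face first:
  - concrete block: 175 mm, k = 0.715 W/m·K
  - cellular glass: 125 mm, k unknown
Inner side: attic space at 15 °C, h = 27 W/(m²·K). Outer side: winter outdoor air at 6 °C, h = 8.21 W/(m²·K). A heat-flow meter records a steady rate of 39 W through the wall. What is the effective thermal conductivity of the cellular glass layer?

Thermal resistances in series:
R_inner film = 1/(h_i·A) = 1/(27×15.9) = 0.002329 K/W
R_concrete block = L/(kA) = 0.175/(0.715×15.9) = 0.01539 K/W
R_outer film = 1/(h_o·A) = 1/(8.21×15.9) = 0.007661 K/W
Sum of known resistances R_other = 0.02538 K/W
Total R = ΔT/Q = 9/39 = 0.2308 K/W
R_cellular glass = R_total − R_other = 0.2054 K/W
k = L/(R·A) = 0.125/(0.2054×15.9)

k ≈ 0.0383 W/(m·K)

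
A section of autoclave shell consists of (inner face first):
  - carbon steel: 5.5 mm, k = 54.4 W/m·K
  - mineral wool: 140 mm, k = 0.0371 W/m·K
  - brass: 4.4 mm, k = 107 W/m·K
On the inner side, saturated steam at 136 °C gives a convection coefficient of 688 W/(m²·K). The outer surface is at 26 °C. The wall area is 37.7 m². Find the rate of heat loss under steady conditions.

Q ≈ 1100 W

Treating each layer as a thermal resistance in series:
R_inner film = 1/(h_i·A) = 1/(688×37.7) = 3.855×10^-5 K/W
R_carbon steel = L/(kA) = 0.0055/(54.4×37.7) = 2.682×10^-6 K/W
R_mineral wool = L/(kA) = 0.14/(0.0371×37.7) = 0.1001 K/W
R_brass = L/(kA) = 0.0044/(107×37.7) = 1.091×10^-6 K/W
R_total = 0.1001 K/W
Q = ΔT / R_total = 110 / 0.1001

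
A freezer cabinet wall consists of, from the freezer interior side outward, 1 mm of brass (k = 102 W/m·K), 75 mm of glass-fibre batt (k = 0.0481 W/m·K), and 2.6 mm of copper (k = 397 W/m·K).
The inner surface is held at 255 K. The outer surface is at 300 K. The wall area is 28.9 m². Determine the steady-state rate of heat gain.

Treating each layer as a thermal resistance in series:
R_brass = L/(kA) = 0.001/(102×28.9) = 3.392×10^-7 K/W
R_glass-fibre batt = L/(kA) = 0.075/(0.0481×28.9) = 0.05395 K/W
R_copper = L/(kA) = 0.0026/(397×28.9) = 2.266×10^-7 K/W
R_total = 0.05395 K/W
Q = ΔT / R_total = 45 / 0.05395

Q ≈ 834 W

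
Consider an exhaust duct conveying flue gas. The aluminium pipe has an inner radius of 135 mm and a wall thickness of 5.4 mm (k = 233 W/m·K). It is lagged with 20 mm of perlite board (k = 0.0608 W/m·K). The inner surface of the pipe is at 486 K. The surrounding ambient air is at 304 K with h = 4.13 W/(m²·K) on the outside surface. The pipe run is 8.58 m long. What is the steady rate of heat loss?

Q ≈ 2650 W

Cylindrical conduction, so R = ln(r₂/r₁)/(2πkL) per layer, in series:
R_aluminium pipe wall = ln(140.4/135)/(2π×233×8.58) = 3.122×10^-6 K/W
R_perlite board = ln(160.4/140.4)/(2π×0.0608×8.58) = 0.04063 K/W
R_outer film = 1/(h_o·2πr_oL) = 1/(4.13×2π×0.1604×8.58) = 0.028 K/W
R_total = 0.06863 K/W
Q = ΔT/R_total = 182/0.06863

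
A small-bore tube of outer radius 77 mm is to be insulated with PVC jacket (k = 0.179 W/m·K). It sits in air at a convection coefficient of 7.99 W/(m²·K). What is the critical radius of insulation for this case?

For a cylinder r_cr = k/h = 0.179/7.99
r_cr = 22.4 mm; since the bare radius (77 mm) is above r_cr, any added insulation will reduce heat loss.

r_cr ≈ 22.4 mm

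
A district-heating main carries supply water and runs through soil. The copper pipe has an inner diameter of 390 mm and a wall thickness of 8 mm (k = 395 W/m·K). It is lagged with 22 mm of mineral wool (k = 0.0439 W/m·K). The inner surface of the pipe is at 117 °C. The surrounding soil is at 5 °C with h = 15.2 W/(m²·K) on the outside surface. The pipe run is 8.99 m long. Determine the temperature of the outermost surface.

T ≈ 17.4 °C

Per-layer cylindrical resistances, series-summed:
R_copper pipe wall = ln(203/195)/(2π×395×8.99) = 1.802×10^-6 K/W
R_mineral wool = ln(225/203)/(2π×0.0439×8.99) = 0.04149 K/W
R_outer film = 1/(h_o·2πr_oL) = 1/(15.2×2π×0.225×8.99) = 0.005176 K/W
R_total = 0.04667 K/W
Q = ΔT/R_total = 112/0.04667
Q = 2400 W
T_interface = T_inner − Q·ΣR(inner→interface) = 117 − 2400×0.0415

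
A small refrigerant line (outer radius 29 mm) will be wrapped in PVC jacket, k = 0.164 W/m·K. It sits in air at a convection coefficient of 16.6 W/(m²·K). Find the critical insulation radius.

r_cr ≈ 9.88 mm

For a cylinder r_cr = k/h = 0.164/16.6
r_cr = 9.88 mm; since the bare radius (29 mm) is above r_cr, any added insulation will reduce heat loss.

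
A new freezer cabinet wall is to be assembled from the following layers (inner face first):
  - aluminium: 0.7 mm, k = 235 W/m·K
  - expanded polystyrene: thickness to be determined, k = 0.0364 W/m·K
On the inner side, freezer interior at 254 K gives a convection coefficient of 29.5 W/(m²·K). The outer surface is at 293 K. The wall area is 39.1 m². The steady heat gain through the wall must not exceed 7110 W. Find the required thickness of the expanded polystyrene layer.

L ≈ 6.57 mm

Treating each layer as a thermal resistance in series:
R_inner film = 1/(h_i·A) = 1/(29.5×39.1) = 8.67×10^-4 K/W
R_aluminium = L/(kA) = 0.0007/(235×39.1) = 7.618×10^-8 K/W
Sum of the known resistances R_other = 8.67×10^-4 K/W
Required total resistance R_tot = ΔT/Q_allow = 39/7110 = 0.005485 K/W
R_expanded polystyrene = R_tot − R_other = 0.004618 K/W
L = R·k·A = 0.004618×0.0364×39.1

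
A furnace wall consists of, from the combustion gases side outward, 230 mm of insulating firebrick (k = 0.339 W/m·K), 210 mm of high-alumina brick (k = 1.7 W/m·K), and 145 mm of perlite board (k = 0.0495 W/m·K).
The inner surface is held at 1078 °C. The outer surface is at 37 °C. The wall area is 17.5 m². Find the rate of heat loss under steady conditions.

Treating each layer as a thermal resistance in series:
R_insulating firebrick = L/(kA) = 0.23/(0.339×17.5) = 0.03877 K/W
R_high-alumina brick = L/(kA) = 0.21/(1.7×17.5) = 0.007059 K/W
R_perlite board = L/(kA) = 0.145/(0.0495×17.5) = 0.1674 K/W
R_total = 0.2132 K/W
Q = ΔT / R_total = 1041 / 0.2132

Q ≈ 4880 W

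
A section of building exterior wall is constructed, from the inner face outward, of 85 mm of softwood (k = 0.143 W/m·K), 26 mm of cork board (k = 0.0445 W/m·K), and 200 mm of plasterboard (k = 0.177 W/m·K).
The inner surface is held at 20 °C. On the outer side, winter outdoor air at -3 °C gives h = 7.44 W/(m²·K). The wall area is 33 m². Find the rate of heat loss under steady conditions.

Q ≈ 311 W

Model the wall as resistances in series:
R_softwood = L/(kA) = 0.085/(0.143×33) = 0.01801 K/W
R_cork board = L/(kA) = 0.026/(0.0445×33) = 0.01771 K/W
R_plasterboard = L/(kA) = 0.2/(0.177×33) = 0.03424 K/W
R_outer film = 1/(h_o·A) = 1/(7.44×33) = 0.004073 K/W
R_total = 0.07403 K/W
Q = ΔT / R_total = 23 / 0.07403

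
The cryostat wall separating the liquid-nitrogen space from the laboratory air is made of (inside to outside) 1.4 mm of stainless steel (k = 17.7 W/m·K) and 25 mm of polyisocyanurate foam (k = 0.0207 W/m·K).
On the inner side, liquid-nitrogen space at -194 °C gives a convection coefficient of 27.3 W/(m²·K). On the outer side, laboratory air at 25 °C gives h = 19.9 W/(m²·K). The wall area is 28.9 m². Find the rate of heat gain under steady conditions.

Q ≈ 4890 W

Using the resistance-network approach (series):
R_inner film = 1/(h_i·A) = 1/(27.3×28.9) = 0.001267 K/W
R_stainless steel = L/(kA) = 0.0014/(17.7×28.9) = 2.737×10^-6 K/W
R_polyisocyanurate foam = L/(kA) = 0.025/(0.0207×28.9) = 0.04179 K/W
R_outer film = 1/(h_o·A) = 1/(19.9×28.9) = 0.001739 K/W
R_total = 0.0448 K/W
Q = ΔT / R_total = 219 / 0.0448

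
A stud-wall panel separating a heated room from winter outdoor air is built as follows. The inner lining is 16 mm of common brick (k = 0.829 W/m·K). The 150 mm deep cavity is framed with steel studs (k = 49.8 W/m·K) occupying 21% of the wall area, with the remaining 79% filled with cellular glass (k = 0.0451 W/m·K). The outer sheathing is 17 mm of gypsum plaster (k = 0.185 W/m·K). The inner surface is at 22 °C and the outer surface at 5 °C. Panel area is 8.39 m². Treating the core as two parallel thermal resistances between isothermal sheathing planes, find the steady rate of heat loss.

Sheathing layers in series; stud and cavity paths in parallel between them.
R_inner = 0.016/(0.829×8.39) = 0.0023 K/W
R_stud  = 0.15/(49.8×0.21×8.39) = 0.00171 K/W
R_cav   = 0.15/(0.0451×0.79×8.39) = 0.5018 K/W
1/R_core = 1/R_stud + 1/R_cav → R_core = 0.001704 K/W
R_outer = 0.017/(0.185×8.39) = 0.01095 K/W
R_total = 0.01496 K/W
Q = ΔT/R_total = 17/0.01496

Q ≈ 1140 W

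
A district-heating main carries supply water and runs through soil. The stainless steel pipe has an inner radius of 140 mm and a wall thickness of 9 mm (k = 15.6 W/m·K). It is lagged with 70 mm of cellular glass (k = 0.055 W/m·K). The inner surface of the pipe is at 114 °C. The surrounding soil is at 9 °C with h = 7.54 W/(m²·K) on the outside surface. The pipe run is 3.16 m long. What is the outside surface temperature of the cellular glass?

T ≈ 17.4 °C

Treating each annulus and film as a series resistance:
R_stainless steel pipe wall = ln(149/140)/(2π×15.6×3.16) = 2.012×10^-4 K/W
R_cellular glass = ln(219/149)/(2π×0.055×3.16) = 0.3527 K/W
R_outer film = 1/(h_o·2πr_oL) = 1/(7.54×2π×0.219×3.16) = 0.0305 K/W
R_total = 0.3834 K/W
Q = ΔT/R_total = 105/0.3834
Q = 274 W
T_interface = T_inner − Q·ΣR(inner→interface) = 114 − 274×0.3529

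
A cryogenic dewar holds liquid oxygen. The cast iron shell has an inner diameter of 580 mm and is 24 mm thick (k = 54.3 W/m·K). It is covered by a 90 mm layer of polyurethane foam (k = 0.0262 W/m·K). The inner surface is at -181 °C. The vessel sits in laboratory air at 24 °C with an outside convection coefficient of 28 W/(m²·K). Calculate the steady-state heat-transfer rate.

Q ≈ 94.4 W

For a spherical shell R = (1/r₁ − 1/r₂)/(4πk); film R = 1/(h·4πr²). In series:
R_cast iron shell = (1/0.29 − 1/0.314)/(4π×54.3) = 3.863×10^-4 K/W
R_polyurethane foam = (1/0.314 − 1/0.404)/(4π×0.0262) = 2.155 K/W
R_outer film = 1/(h·4πr_o²) = 1/(28×4π×0.404²) = 0.01741 K/W
R_total = 2.173 K/W
Q = ΔT/R_total = 205/2.173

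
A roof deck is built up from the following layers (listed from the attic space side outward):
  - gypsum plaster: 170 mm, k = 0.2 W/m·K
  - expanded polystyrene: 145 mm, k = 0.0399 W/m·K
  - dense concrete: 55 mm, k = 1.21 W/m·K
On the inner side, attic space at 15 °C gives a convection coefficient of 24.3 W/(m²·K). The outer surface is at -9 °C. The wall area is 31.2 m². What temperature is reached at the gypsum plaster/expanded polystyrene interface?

T ≈ 10.3 °C

Using the resistance-network approach (series):
R_inner film = 1/(h_i·A) = 1/(24.3×31.2) = 0.001319 K/W
R_gypsum plaster = L/(kA) = 0.17/(0.2×31.2) = 0.02724 K/W
R_expanded polystyrene = L/(kA) = 0.145/(0.0399×31.2) = 0.1165 K/W
R_dense concrete = L/(kA) = 0.055/(1.21×31.2) = 0.001457 K/W
R_total = 0.1465 K/W;  Q = ΔT/R_total = 24/0.1465 = 163.8 W
T_interface = T_inner − Q·ΣR(inner→interface) = 15 − 164×0.02856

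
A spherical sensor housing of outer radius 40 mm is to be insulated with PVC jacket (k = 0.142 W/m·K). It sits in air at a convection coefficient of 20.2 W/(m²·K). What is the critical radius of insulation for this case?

For a sphere r_cr = 2k/h = 2×0.142/20.2
r_cr = 14.1 mm; since the bare radius (40 mm) is above r_cr, any added insulation will reduce heat loss.

r_cr ≈ 14.1 mm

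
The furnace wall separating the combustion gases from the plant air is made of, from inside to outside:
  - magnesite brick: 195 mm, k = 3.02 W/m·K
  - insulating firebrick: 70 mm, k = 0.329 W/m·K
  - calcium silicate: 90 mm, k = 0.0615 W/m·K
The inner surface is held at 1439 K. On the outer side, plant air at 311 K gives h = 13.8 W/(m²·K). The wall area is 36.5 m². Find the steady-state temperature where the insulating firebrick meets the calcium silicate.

T ≈ 1270 K

Series thermal resistances:
R_magnesite brick = L/(kA) = 0.195/(3.02×36.5) = 0.001769 K/W
R_insulating firebrick = L/(kA) = 0.07/(0.329×36.5) = 0.005829 K/W
R_calcium silicate = L/(kA) = 0.09/(0.0615×36.5) = 0.04009 K/W
R_outer film = 1/(h_o·A) = 1/(13.8×36.5) = 0.001985 K/W
R_total = 0.04968 K/W;  Q = ΔT/R_total = 1128/0.04968 = 22710 W
T_interface = T_inner − Q·ΣR(inner→interface) = 1439 − 22700×0.007598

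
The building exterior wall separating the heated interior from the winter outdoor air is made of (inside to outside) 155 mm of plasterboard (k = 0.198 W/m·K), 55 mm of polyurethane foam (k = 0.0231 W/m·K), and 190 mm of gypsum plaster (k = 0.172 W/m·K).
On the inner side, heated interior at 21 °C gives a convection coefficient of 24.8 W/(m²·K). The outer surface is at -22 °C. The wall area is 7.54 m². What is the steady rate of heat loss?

Q ≈ 75.2 W

Using the resistance-network approach (series):
R_inner film = 1/(h_i·A) = 1/(24.8×7.54) = 0.005348 K/W
R_plasterboard = L/(kA) = 0.155/(0.198×7.54) = 0.1038 K/W
R_polyurethane foam = L/(kA) = 0.055/(0.0231×7.54) = 0.3158 K/W
R_gypsum plaster = L/(kA) = 0.19/(0.172×7.54) = 0.1465 K/W
R_total = 0.5715 K/W
Q = ΔT / R_total = 43 / 0.5715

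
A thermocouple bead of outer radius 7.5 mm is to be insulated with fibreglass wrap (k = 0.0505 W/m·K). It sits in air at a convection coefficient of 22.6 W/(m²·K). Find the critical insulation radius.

r_cr ≈ 4.47 mm

For a sphere r_cr = 2k/h = 2×0.0505/22.6
r_cr = 4.47 mm; since the bare radius (7.5 mm) is above r_cr, any added insulation will reduce heat loss.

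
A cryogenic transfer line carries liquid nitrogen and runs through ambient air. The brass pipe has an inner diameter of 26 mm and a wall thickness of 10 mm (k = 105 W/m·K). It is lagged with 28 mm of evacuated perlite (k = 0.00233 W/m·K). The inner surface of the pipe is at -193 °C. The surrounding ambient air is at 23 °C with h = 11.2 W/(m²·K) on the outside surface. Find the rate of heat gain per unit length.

q′ ≈ 3.95 W/m

Treating each annulus and film as a series resistance:
R_brass pipe wall = ln(23/13)/(2π×105×1) = 8.648×10^-4 K/W
R_evacuated perlite = ln(51/23)/(2π×0.00233×1) = 54.39 K/W
R_outer film = 1/(h_o·2πr_oL) = 1/(11.2×2π×0.051×1) = 0.2786 K/W
R_total = 54.67 K/W
Q = ΔT/R_total = 216/54.67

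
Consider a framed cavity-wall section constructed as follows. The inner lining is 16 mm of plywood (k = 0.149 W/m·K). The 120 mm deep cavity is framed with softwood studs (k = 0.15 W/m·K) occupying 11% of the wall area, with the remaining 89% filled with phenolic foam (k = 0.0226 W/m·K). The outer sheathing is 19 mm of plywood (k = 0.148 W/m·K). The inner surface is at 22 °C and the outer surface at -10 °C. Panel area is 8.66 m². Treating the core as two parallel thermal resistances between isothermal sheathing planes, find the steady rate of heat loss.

Sheathing layers in series; stud and cavity paths in parallel between them.
R_inner = 0.016/(0.149×8.66) = 0.0124 K/W
R_stud  = 0.12/(0.15×0.11×8.66) = 0.8398 K/W
R_cav   = 0.12/(0.0226×0.89×8.66) = 0.6889 K/W
1/R_core = 1/R_stud + 1/R_cav → R_core = 0.3785 K/W
R_outer = 0.019/(0.148×8.66) = 0.01482 K/W
R_total = 0.4057 K/W
Q = ΔT/R_total = 32/0.4057

Q ≈ 78.9 W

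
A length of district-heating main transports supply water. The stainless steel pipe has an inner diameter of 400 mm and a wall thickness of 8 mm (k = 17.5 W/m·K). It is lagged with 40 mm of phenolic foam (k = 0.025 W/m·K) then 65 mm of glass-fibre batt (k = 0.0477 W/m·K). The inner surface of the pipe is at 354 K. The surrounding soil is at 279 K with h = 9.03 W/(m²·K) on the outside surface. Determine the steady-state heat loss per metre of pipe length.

q′ ≈ 38.4 W/m

Radial resistances (cylindrical: R_cond = ln(r_o/r_i)/(2πkL), R_conv = 1/(h·2πrL)):
R_stainless steel pipe wall = ln(208/200)/(2π×17.5×1) = 3.567×10^-4 K/W
R_phenolic foam = ln(248/208)/(2π×0.025×1) = 1.12 K/W
R_glass-fibre batt = ln(313/248)/(2π×0.0477×1) = 0.7767 K/W
R_outer film = 1/(h_o·2πr_oL) = 1/(9.03×2π×0.313×1) = 0.05631 K/W
R_total = 1.953 K/W
Q = ΔT/R_total = 75/1.953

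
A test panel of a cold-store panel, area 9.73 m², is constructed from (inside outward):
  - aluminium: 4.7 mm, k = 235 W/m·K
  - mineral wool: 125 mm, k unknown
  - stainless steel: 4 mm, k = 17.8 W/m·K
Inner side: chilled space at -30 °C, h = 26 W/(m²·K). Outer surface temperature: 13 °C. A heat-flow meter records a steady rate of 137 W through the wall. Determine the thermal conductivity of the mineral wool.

Treating each layer as a thermal resistance in series:
R_inner film = 1/(h_i·A) = 1/(26×9.73) = 0.003953 K/W
R_aluminium = L/(kA) = 0.0047/(235×9.73) = 2.055×10^-6 K/W
R_stainless steel = L/(kA) = 0.004/(17.8×9.73) = 2.31×10^-5 K/W
Sum of known resistances R_other = 0.003978 K/W
Total R = ΔT/Q = 43/137 = 0.3139 K/W
R_mineral wool = R_total − R_other = 0.3099 K/W
k = L/(R·A) = 0.125/(0.3099×9.73)

k ≈ 0.0415 W/(m·K)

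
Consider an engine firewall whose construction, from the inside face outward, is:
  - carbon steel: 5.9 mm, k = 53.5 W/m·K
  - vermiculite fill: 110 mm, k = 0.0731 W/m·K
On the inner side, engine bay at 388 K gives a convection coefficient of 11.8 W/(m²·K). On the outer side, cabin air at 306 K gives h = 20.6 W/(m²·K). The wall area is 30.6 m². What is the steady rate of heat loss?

Q ≈ 1530 W

Using the resistance-network approach (series):
R_inner film = 1/(h_i·A) = 1/(11.8×30.6) = 0.002769 K/W
R_carbon steel = L/(kA) = 0.0059/(53.5×30.6) = 3.604×10^-6 K/W
R_vermiculite fill = L/(kA) = 0.11/(0.0731×30.6) = 0.04918 K/W
R_outer film = 1/(h_o·A) = 1/(20.6×30.6) = 0.001586 K/W
R_total = 0.05354 K/W
Q = ΔT / R_total = 82 / 0.05354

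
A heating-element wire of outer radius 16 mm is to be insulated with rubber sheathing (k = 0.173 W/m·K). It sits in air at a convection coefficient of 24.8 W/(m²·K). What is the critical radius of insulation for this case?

For a cylinder r_cr = k/h = 0.173/24.8
r_cr = 6.98 mm; since the bare radius (16 mm) is above r_cr, any added insulation will reduce heat loss.

r_cr ≈ 6.98 mm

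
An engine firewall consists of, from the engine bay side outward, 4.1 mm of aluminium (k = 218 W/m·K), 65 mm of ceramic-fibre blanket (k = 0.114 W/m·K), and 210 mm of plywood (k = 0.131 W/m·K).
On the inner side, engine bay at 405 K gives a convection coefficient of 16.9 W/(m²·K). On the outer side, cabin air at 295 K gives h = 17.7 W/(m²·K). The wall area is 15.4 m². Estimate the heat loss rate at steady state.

Q ≈ 740 W

Using the resistance-network approach (series):
R_inner film = 1/(h_i·A) = 1/(16.9×15.4) = 0.003842 K/W
R_aluminium = L/(kA) = 0.0041/(218×15.4) = 1.221×10^-6 K/W
R_ceramic-fibre blanket = L/(kA) = 0.065/(0.114×15.4) = 0.03702 K/W
R_plywood = L/(kA) = 0.21/(0.131×15.4) = 0.1041 K/W
R_outer film = 1/(h_o·A) = 1/(17.7×15.4) = 0.003669 K/W
R_total = 0.1486 K/W
Q = ΔT / R_total = 110 / 0.1486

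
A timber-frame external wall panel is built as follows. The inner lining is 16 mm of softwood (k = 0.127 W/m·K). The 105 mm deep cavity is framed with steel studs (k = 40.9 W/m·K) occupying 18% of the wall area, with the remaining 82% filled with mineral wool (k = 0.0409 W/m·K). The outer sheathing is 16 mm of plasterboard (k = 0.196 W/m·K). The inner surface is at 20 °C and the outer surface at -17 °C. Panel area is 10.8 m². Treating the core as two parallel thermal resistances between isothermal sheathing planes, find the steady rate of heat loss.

Sheathing layers in series; stud and cavity paths in parallel between them.
R_inner = 0.016/(0.127×10.8) = 0.01167 K/W
R_stud  = 0.105/(40.9×0.18×10.8) = 0.001321 K/W
R_cav   = 0.105/(0.0409×0.82×10.8) = 0.2899 K/W
1/R_core = 1/R_stud + 1/R_cav → R_core = 0.001315 K/W
R_outer = 0.016/(0.196×10.8) = 0.007559 K/W
R_total = 0.02054 K/W
Q = ΔT/R_total = 37/0.02054

Q ≈ 1800 W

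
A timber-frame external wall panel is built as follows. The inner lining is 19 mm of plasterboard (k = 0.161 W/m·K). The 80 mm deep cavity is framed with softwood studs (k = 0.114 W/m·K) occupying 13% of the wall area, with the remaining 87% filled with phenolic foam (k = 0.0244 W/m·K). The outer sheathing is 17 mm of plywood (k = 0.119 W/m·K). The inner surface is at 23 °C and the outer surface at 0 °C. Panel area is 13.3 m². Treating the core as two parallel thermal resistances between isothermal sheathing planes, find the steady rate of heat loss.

Q ≈ 123 W

Sheathing layers in series; stud and cavity paths in parallel between them.
R_inner = 0.019/(0.161×13.3) = 0.008873 K/W
R_stud  = 0.08/(0.114×0.13×13.3) = 0.4059 K/W
R_cav   = 0.08/(0.0244×0.87×13.3) = 0.2834 K/W
1/R_core = 1/R_stud + 1/R_cav → R_core = 0.1669 K/W
R_outer = 0.017/(0.119×13.3) = 0.01074 K/W
R_total = 0.1865 K/W
Q = ΔT/R_total = 23/0.1865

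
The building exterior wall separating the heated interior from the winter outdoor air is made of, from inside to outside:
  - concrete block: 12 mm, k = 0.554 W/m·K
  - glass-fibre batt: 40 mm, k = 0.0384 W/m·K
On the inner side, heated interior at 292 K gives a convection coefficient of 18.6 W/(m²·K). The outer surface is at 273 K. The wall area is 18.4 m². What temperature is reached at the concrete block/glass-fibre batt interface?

T ≈ 291 K

Model the wall as resistances in series:
R_inner film = 1/(h_i·A) = 1/(18.6×18.4) = 0.002922 K/W
R_concrete block = L/(kA) = 0.012/(0.554×18.4) = 0.001177 K/W
R_glass-fibre batt = L/(kA) = 0.04/(0.0384×18.4) = 0.05661 K/W
R_total = 0.06071 K/W;  Q = ΔT/R_total = 19/0.06071 = 313 W
T_interface = T_inner − Q·ΣR(inner→interface) = 292 − 313×0.004099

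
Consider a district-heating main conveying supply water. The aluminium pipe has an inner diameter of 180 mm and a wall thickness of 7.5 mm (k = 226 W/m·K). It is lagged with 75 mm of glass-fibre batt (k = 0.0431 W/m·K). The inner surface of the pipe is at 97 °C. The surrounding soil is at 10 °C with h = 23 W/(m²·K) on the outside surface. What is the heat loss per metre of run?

Radial resistances (cylindrical: R_cond = ln(r_o/r_i)/(2πkL), R_conv = 1/(h·2πrL)):
R_aluminium pipe wall = ln(97.5/90)/(2π×226×1) = 5.637×10^-5 K/W
R_glass-fibre batt = ln(172.5/97.5)/(2π×0.0431×1) = 2.107 K/W
R_outer film = 1/(h_o·2πr_oL) = 1/(23×2π×0.1725×1) = 0.04011 K/W
R_total = 2.147 K/W
Q = ΔT/R_total = 87/2.147

q′ ≈ 40.5 W/m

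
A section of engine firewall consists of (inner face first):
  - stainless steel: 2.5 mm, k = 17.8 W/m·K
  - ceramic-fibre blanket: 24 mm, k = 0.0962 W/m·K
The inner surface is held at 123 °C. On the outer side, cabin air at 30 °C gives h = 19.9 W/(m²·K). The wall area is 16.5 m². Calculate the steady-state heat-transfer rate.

Q ≈ 5120 W

Series thermal resistances:
R_stainless steel = L/(kA) = 0.0025/(17.8×16.5) = 8.512×10^-6 K/W
R_ceramic-fibre blanket = L/(kA) = 0.024/(0.0962×16.5) = 0.01512 K/W
R_outer film = 1/(h_o·A) = 1/(19.9×16.5) = 0.003046 K/W
R_total = 0.01817 K/W
Q = ΔT / R_total = 93 / 0.01817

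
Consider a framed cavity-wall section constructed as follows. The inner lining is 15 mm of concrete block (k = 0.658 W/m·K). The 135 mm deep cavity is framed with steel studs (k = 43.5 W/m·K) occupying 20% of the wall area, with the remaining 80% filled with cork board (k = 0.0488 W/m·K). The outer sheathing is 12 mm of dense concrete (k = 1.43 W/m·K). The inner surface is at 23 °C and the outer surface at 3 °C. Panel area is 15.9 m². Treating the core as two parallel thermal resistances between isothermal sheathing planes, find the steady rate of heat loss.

Q ≈ 6820 W

Sheathing layers in series; stud and cavity paths in parallel between them.
R_inner = 0.015/(0.658×15.9) = 0.001434 K/W
R_stud  = 0.135/(43.5×0.2×15.9) = 9.759×10^-4 K/W
R_cav   = 0.135/(0.0488×0.8×15.9) = 0.2175 K/W
1/R_core = 1/R_stud + 1/R_cav → R_core = 9.716×10^-4 K/W
R_outer = 0.012/(1.43×15.9) = 5.278×10^-4 K/W
R_total = 0.002933 K/W
Q = ΔT/R_total = 20/0.002933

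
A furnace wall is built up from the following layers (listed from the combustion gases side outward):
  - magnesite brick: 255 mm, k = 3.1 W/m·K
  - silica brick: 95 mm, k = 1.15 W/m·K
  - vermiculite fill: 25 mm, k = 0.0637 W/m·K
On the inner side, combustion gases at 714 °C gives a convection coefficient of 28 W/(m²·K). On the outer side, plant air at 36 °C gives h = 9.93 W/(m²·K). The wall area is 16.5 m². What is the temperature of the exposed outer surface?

Thermal resistances in series:
R_inner film = 1/(h_i·A) = 1/(28×16.5) = 0.002165 K/W
R_magnesite brick = L/(kA) = 0.255/(3.1×16.5) = 0.004985 K/W
R_silica brick = L/(kA) = 0.095/(1.15×16.5) = 0.005007 K/W
R_vermiculite fill = L/(kA) = 0.025/(0.0637×16.5) = 0.02379 K/W
R_outer film = 1/(h_o·A) = 1/(9.93×16.5) = 0.006103 K/W
R_total = 0.04205 K/W;  Q = ΔT/R_total = 678/0.04205 = 16130 W
T_interface = T_inner − Q·ΣR(inner→interface) = 714 − 16100×0.03594

T ≈ 134 °C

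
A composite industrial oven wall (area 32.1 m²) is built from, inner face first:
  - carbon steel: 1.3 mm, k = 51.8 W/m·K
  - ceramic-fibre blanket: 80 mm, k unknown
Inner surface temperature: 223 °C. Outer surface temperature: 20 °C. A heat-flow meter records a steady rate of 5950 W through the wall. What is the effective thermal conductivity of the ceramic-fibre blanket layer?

k ≈ 0.073 W/(m·K)

Treating each layer as a thermal resistance in series:
R_carbon steel = L/(kA) = 0.0013/(51.8×32.1) = 7.818×10^-7 K/W
Sum of known resistances R_other = 7.818×10^-7 K/W
Total R = ΔT/Q = 203/5950 = 0.03412 K/W
R_ceramic-fibre blanket = R_total − R_other = 0.03412 K/W
k = L/(R·A) = 0.08/(0.03412×32.1)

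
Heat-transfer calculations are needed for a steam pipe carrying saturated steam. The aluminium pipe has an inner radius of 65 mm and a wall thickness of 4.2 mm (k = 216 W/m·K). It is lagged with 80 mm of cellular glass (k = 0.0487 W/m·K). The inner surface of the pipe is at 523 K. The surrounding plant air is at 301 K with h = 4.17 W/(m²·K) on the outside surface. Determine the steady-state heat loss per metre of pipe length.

q′ ≈ 80.2 W/m

For a radial system each layer contributes R = ln(r_out/r_in)/(2πkL); films add R = 1/(hA).
R_aluminium pipe wall = ln(69.2/65)/(2π×216×1) = 4.614×10^-5 K/W
R_cellular glass = ln(149.2/69.2)/(2π×0.0487×1) = 2.511 K/W
R_outer film = 1/(h_o·2πr_oL) = 1/(4.17×2π×0.1492×1) = 0.2558 K/W
R_total = 2.767 K/W
Q = ΔT/R_total = 222/2.767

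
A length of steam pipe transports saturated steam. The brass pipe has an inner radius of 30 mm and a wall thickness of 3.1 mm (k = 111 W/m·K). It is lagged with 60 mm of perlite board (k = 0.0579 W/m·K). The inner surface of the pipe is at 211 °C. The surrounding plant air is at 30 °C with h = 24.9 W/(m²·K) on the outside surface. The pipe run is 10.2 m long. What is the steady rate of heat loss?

Per-layer cylindrical resistances, series-summed:
R_brass pipe wall = ln(33.1/30)/(2π×111×10.2) = 1.382×10^-5 K/W
R_perlite board = ln(93.1/33.1)/(2π×0.0579×10.2) = 0.2787 K/W
R_outer film = 1/(h_o·2πr_oL) = 1/(24.9×2π×0.0931×10.2) = 0.006731 K/W
R_total = 0.2854 K/W
Q = ΔT/R_total = 181/0.2854

Q ≈ 634 W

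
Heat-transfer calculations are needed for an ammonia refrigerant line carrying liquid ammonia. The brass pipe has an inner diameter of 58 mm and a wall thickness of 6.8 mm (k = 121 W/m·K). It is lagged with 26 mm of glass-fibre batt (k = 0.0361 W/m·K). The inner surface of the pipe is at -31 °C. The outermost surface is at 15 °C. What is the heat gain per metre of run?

Per-layer cylindrical resistances, series-summed:
R_brass pipe wall = ln(35.8/29)/(2π×121×1) = 2.771×10^-4 K/W
R_glass-fibre batt = ln(61.8/35.8)/(2π×0.0361×1) = 2.407 K/W
R_total = 2.407 K/W
Q = ΔT/R_total = 46/2.407

q′ ≈ 19.1 W/m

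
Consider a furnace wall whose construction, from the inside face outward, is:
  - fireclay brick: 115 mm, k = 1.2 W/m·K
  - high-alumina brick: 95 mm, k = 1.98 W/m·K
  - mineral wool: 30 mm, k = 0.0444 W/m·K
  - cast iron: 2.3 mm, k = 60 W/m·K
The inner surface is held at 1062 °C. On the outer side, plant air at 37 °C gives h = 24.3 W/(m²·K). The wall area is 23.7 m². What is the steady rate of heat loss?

Q ≈ 28200 W

Treating each layer as a thermal resistance in series:
R_fireclay brick = L/(kA) = 0.115/(1.2×23.7) = 0.004044 K/W
R_high-alumina brick = L/(kA) = 0.095/(1.98×23.7) = 0.002024 K/W
R_mineral wool = L/(kA) = 0.03/(0.0444×23.7) = 0.02851 K/W
R_cast iron = L/(kA) = 0.0023/(60×23.7) = 1.617×10^-6 K/W
R_outer film = 1/(h_o·A) = 1/(24.3×23.7) = 0.001736 K/W
R_total = 0.03632 K/W
Q = ΔT / R_total = 1025 / 0.03632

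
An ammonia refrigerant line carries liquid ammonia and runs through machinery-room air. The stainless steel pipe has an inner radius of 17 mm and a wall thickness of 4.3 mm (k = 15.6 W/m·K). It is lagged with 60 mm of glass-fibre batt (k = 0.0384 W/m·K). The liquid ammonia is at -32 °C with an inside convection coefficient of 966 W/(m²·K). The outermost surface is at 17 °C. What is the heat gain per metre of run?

q′ ≈ 8.81 W/m

Cylindrical conduction, so R = ln(r₂/r₁)/(2πkL) per layer, in series:
R_inner film = 1/(h_i·2πr₁L) = 1/(966×2π×0.017×1) = 0.009692 K/W
R_stainless steel pipe wall = ln(21.3/17)/(2π×15.6×1) = 0.002301 K/W
R_glass-fibre batt = ln(81.3/21.3)/(2π×0.0384×1) = 5.552 K/W
R_total = 5.564 K/W
Q = ΔT/R_total = 49/5.564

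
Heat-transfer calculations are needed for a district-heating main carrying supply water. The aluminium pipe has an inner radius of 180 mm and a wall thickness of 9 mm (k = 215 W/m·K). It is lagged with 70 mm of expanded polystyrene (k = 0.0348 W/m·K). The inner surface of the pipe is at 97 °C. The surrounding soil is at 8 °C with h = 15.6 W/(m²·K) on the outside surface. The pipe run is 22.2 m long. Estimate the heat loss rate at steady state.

Q ≈ 1330 W

Treating each annulus and film as a series resistance:
R_aluminium pipe wall = ln(189/180)/(2π×215×22.2) = 1.627×10^-6 K/W
R_expanded polystyrene = ln(259/189)/(2π×0.0348×22.2) = 0.06491 K/W
R_outer film = 1/(h_o·2πr_oL) = 1/(15.6×2π×0.259×22.2) = 0.001774 K/W
R_total = 0.06669 K/W
Q = ΔT/R_total = 89/0.06669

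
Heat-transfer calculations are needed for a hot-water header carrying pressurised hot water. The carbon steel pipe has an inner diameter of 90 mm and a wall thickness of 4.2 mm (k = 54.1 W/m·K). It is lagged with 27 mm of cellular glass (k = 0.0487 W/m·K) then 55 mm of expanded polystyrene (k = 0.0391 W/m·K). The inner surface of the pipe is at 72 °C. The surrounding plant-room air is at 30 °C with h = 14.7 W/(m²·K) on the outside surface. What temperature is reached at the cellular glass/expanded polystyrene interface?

Cylindrical conduction, so R = ln(r₂/r₁)/(2πkL) per layer, in series:
R_carbon steel pipe wall = ln(49.2/45)/(2π×54.1×1) = 2.625×10^-4 K/W
R_cellular glass = ln(76.2/49.2)/(2π×0.0487×1) = 1.43 K/W
R_expanded polystyrene = ln(131.2/76.2)/(2π×0.0391×1) = 2.212 K/W
R_outer film = 1/(h_o·2πr_oL) = 1/(14.7×2π×0.1312×1) = 0.08252 K/W
R_total = 3.724 K/W
Q = ΔT/R_total = 42/3.724
Q = 11.3 W/m
T_interface = T_inner − Q·ΣR(inner→interface) = 72 − 11.3×1.43

T ≈ 55.9 °C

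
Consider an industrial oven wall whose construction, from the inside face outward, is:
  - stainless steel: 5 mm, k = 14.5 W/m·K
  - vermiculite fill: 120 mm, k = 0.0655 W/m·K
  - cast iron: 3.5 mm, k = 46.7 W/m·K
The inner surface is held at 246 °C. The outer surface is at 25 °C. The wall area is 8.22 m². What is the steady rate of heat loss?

Series thermal resistances:
R_stainless steel = L/(kA) = 0.005/(14.5×8.22) = 4.195×10^-5 K/W
R_vermiculite fill = L/(kA) = 0.12/(0.0655×8.22) = 0.2229 K/W
R_cast iron = L/(kA) = 0.0035/(46.7×8.22) = 9.118×10^-6 K/W
R_total = 0.2229 K/W
Q = ΔT / R_total = 221 / 0.2229

Q ≈ 991 W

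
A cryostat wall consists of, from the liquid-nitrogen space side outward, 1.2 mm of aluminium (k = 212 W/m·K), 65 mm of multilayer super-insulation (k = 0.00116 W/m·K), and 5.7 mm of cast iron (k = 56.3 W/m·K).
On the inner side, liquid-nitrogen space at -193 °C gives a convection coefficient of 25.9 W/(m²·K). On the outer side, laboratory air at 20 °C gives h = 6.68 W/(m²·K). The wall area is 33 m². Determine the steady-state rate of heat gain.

Thermal resistances in series:
R_inner film = 1/(h_i·A) = 1/(25.9×33) = 0.00117 K/W
R_aluminium = L/(kA) = 0.0012/(212×33) = 1.715×10^-7 K/W
R_multilayer super-insulation = L/(kA) = 0.065/(0.00116×33) = 1.698 K/W
R_cast iron = L/(kA) = 0.0057/(56.3×33) = 3.068×10^-6 K/W
R_outer film = 1/(h_o·A) = 1/(6.68×33) = 0.004536 K/W
R_total = 1.704 K/W
Q = ΔT / R_total = 213 / 1.704

Q ≈ 125 W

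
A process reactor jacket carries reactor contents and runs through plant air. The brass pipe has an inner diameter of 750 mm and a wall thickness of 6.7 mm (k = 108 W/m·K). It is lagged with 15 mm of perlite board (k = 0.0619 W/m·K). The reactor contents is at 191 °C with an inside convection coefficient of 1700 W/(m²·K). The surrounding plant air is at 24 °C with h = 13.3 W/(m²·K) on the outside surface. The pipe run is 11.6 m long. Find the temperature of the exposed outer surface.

Cylindrical conduction, so R = ln(r₂/r₁)/(2πkL) per layer, in series:
R_inner film = 1/(h_i·2πr₁L) = 1/(1700×2π×0.375×11.6) = 2.152×10^-5 K/W
R_brass pipe wall = ln(381.7/375)/(2π×108×11.6) = 2.25×10^-6 K/W
R_perlite board = ln(396.7/381.7)/(2π×0.0619×11.6) = 0.008544 K/W
R_outer film = 1/(h_o·2πr_oL) = 1/(13.3×2π×0.3967×11.6) = 0.0026 K/W
R_total = 0.01117 K/W
Q = ΔT/R_total = 167/0.01117
Q = 15000 W
T_interface = T_inner − Q·ΣR(inner→interface) = 191 − 15000×0.008567

T ≈ 62.9 °C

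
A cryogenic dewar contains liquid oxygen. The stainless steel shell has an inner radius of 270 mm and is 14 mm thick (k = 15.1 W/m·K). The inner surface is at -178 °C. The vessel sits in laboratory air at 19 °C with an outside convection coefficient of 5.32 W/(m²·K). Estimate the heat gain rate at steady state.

Each spherical layer contributes R = (1/r_i − 1/r_o)/(4πk):
R_stainless steel shell = (1/0.27 − 1/0.284)/(4π×15.1) = 9.622×10^-4 K/W
R_outer film = 1/(h·4πr_o²) = 1/(5.32×4π×0.284²) = 0.1855 K/W
R_total = 0.1864 K/W
Q = ΔT/R_total = 197/0.1864

Q ≈ 1060 W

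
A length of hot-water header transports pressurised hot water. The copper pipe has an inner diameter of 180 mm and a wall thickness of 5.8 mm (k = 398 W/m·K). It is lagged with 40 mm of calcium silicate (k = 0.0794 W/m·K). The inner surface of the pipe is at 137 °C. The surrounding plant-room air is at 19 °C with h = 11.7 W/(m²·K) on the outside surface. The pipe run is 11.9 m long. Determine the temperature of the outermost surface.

Cylindrical conduction, so R = ln(r₂/r₁)/(2πkL) per layer, in series:
R_copper pipe wall = ln(95.8/90)/(2π×398×11.9) = 2.099×10^-6 K/W
R_calcium silicate = ln(135.8/95.8)/(2π×0.0794×11.9) = 0.05877 K/W
R_outer film = 1/(h_o·2πr_oL) = 1/(11.7×2π×0.1358×11.9) = 0.008418 K/W
R_total = 0.06719 K/W
Q = ΔT/R_total = 118/0.06719
Q = 1760 W
T_interface = T_inner − Q·ΣR(inner→interface) = 137 − 1760×0.05878

T ≈ 33.8 °C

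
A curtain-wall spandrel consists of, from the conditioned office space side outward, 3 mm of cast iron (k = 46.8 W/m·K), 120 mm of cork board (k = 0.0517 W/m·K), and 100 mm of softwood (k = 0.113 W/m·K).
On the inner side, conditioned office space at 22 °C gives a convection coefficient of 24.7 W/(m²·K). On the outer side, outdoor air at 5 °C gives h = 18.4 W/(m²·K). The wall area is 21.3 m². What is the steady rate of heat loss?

Thermal resistances in series:
R_inner film = 1/(h_i·A) = 1/(24.7×21.3) = 0.001901 K/W
R_cast iron = L/(kA) = 0.003/(46.8×21.3) = 3.01×10^-6 K/W
R_cork board = L/(kA) = 0.12/(0.0517×21.3) = 0.109 K/W
R_softwood = L/(kA) = 0.1/(0.113×21.3) = 0.04155 K/W
R_outer film = 1/(h_o·A) = 1/(18.4×21.3) = 0.002552 K/W
R_total = 0.155 K/W
Q = ΔT / R_total = 17 / 0.155

Q ≈ 110 W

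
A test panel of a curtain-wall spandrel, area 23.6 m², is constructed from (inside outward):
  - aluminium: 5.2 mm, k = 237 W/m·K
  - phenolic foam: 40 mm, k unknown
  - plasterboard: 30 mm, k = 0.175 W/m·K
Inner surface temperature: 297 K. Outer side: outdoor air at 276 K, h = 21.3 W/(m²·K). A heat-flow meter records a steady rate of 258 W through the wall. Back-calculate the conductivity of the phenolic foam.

k ≈ 0.0235 W/(m·K)

Thermal resistances in series:
R_aluminium = L/(kA) = 0.0052/(237×23.6) = 9.297×10^-7 K/W
R_plasterboard = L/(kA) = 0.03/(0.175×23.6) = 0.007264 K/W
R_outer film = 1/(h_o·A) = 1/(21.3×23.6) = 0.001989 K/W
Sum of known resistances R_other = 0.009254 K/W
Total R = ΔT/Q = 21/258 = 0.0814 K/W
R_phenolic foam = R_total − R_other = 0.07214 K/W
k = L/(R·A) = 0.04/(0.07214×23.6)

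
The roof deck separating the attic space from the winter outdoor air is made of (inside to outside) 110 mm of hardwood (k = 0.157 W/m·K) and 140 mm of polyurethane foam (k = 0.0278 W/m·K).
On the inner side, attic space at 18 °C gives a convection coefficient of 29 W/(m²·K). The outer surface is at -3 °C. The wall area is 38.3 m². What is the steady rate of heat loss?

Q ≈ 139 W

Treating each layer as a thermal resistance in series:
R_inner film = 1/(h_i·A) = 1/(29×38.3) = 9.003×10^-4 K/W
R_hardwood = L/(kA) = 0.11/(0.157×38.3) = 0.01829 K/W
R_polyurethane foam = L/(kA) = 0.14/(0.0278×38.3) = 0.1315 K/W
R_total = 0.1507 K/W
Q = ΔT / R_total = 21 / 0.1507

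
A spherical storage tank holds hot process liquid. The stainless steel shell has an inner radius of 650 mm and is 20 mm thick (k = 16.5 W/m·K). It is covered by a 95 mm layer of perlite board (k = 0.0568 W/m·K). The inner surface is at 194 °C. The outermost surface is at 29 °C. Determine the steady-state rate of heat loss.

Each spherical layer contributes R = (1/r_i − 1/r_o)/(4πk):
R_stainless steel shell = (1/0.65 − 1/0.67)/(4π×16.5) = 2.215×10^-4 K/W
R_perlite board = (1/0.67 − 1/0.765)/(4π×0.0568) = 0.2597 K/W
R_total = 0.2599 K/W
Q = ΔT/R_total = 165/0.2599

Q ≈ 635 W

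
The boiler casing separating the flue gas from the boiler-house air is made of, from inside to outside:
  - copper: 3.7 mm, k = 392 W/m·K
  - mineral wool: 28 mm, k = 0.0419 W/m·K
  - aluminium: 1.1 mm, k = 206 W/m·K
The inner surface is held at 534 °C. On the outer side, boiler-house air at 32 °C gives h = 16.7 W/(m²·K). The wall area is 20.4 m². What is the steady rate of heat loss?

Model the wall as resistances in series:
R_copper = L/(kA) = 0.0037/(392×20.4) = 4.627×10^-7 K/W
R_mineral wool = L/(kA) = 0.028/(0.0419×20.4) = 0.03276 K/W
R_aluminium = L/(kA) = 0.0011/(206×20.4) = 2.618×10^-7 K/W
R_outer film = 1/(h_o·A) = 1/(16.7×20.4) = 0.002935 K/W
R_total = 0.03569 K/W
Q = ΔT / R_total = 502 / 0.03569

Q ≈ 14100 W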